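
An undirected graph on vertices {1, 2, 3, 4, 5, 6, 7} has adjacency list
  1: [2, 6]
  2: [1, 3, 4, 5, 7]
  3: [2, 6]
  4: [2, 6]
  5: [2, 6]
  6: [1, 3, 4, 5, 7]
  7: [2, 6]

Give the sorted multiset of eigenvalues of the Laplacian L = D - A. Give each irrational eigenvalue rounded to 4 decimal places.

With the vertex order [1, 2, 3, 4, 5, 6, 7], the degrees are [2, 5, 2, 2, 2, 5, 2], giving D = diag(2, 5, 2, 2, 2, 5, 2) and L = D - A. The multiplicity of 0 as a Laplacian eigenvalue equals the number of connected components. The single zero eigenvalue shows the graph is connected. There is one zero in the spectrum, matching the 1 component.

[0, 2, 2, 2, 2, 5, 7]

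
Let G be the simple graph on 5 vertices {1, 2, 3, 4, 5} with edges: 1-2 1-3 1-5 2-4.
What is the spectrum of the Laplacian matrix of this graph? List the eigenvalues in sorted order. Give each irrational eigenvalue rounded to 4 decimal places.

Reading degrees in the order [1, 2, 3, 4, 5] gives [3, 2, 1, 1, 1]; set D = diag(3, 2, 1, 1, 1) and form L = D - A. The multiplicity of 0 as a Laplacian eigenvalue equals the number of connected components. The single zero eigenvalue shows the graph is connected. By the matrix-tree theorem the graph has (1/5) * product of the nonzero eigenvalues = 1 spanning tree.

[0, 0.5188, 1, 2.3111, 4.1701]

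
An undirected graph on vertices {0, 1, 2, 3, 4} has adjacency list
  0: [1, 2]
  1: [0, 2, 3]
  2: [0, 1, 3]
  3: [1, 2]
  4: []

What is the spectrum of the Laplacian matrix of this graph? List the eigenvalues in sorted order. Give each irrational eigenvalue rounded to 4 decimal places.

[0, 0, 2, 4, 4]

Reading degrees in the order [0, 1, 2, 3, 4] gives [2, 3, 3, 2, 0]; set D = diag(2, 3, 3, 2, 0) and form L = D - A. Diagonalising L (or applying a numerical eigensolver to the 5x5 matrix) gives the spectrum above. The 2 zero eigenvalues correspond to the 2 connected components.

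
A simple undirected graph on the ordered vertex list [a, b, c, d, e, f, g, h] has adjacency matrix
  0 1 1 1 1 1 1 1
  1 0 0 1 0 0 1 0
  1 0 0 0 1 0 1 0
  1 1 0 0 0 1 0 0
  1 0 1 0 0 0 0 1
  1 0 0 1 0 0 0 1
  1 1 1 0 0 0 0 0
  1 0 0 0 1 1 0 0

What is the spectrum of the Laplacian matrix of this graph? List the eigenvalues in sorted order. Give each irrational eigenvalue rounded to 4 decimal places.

With the vertex order [a, b, c, d, e, f, g, h], the degrees are [7, 3, 3, 3, 3, 3, 3, 3], giving D = diag(7, 3, 3, 3, 3, 3, 3, 3) and L = D - A. Diagonalising L (or applying a numerical eigensolver to the 8x8 matrix) gives the spectrum above. The single zero eigenvalue shows the graph is connected. The largest eigenvalue, 8, is at most the vertex count 8.

[0, 1.7530, 1.7530, 3.4450, 3.4450, 4.8019, 4.8019, 8]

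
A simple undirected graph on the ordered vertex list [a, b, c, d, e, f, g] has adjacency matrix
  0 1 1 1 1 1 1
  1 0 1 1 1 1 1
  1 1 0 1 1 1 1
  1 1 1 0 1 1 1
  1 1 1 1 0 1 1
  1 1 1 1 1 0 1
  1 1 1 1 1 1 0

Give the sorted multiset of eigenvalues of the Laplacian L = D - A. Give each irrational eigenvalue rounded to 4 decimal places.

Reading degrees in the order [a, b, c, d, e, f, g] gives [6, 6, 6, 6, 6, 6, 6]; set D = diag(6, 6, 6, 6, 6, 6, 6) and form L = D - A. The multiplicity of 0 as a Laplacian eigenvalue equals the number of connected components. There is one zero in the spectrum, matching the 1 component.

[0, 7, 7, 7, 7, 7, 7]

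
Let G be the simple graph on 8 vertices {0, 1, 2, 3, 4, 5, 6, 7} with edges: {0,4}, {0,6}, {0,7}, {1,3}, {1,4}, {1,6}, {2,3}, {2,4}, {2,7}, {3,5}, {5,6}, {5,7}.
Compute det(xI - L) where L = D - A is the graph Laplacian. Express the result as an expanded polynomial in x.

x^8 - 24x^7 + 240x^6 - 1296x^5 + 4080x^4 - 7488x^3 + 7424x^2 - 3072x

With the vertex order [0, 1, 2, 3, 4, 5, 6, 7], the degrees are [3, 3, 3, 3, 3, 3, 3, 3], giving D = diag(3, 3, 3, 3, 3, 3, 3, 3) and L = D - A. The eigenvalues of L are [0, 2, 2, 2, 4, 4, 4, 6]; the characteristic polynomial is the product of (x - lambda_i), which multiplies out to x^8 - 24x^7 + 240x^6 - 1296x^5 + 4080x^4 - 7488x^3 + 7424x^2 - 3072x. The constant term is 0 because L is singular (the all-ones vector lies in its kernel).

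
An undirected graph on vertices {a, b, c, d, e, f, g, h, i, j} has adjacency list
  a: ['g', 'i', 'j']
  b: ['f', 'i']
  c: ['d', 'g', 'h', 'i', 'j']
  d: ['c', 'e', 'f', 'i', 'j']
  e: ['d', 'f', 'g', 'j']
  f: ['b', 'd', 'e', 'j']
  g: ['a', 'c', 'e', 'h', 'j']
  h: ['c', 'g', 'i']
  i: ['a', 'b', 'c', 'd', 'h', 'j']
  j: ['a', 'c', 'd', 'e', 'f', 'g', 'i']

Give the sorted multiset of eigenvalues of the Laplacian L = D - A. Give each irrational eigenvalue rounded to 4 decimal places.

[0, 1.6275, 2.4266, 2.7938, 4.3224, 4.8545, 5.5772, 6.8473, 7.2730, 8.2777]

Each diagonal entry of L is the vertex degree and each off-diagonal entry is -1 where an edge is present, 0 otherwise; in the order [a, b, c, d, e, f, g, h, i, j] the diagonal is [3, 2, 5, 5, 4, 4, 5, 3, 6, 7]. Since every row of L sums to 0, the all-ones vector is in the kernel and 0 is an eigenvalue.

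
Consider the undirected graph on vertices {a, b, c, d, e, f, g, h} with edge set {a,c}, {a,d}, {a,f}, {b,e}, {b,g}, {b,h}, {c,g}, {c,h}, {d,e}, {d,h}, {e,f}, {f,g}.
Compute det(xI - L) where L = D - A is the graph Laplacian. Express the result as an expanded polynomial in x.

x^8 - 24x^7 + 240x^6 - 1296x^5 + 4080x^4 - 7488x^3 + 7424x^2 - 3072x

With the vertex order [a, b, c, d, e, f, g, h], the degrees are [3, 3, 3, 3, 3, 3, 3, 3], giving D = diag(3, 3, 3, 3, 3, 3, 3, 3) and L = D - A. L has integer entries, so p(x) = det(xI - L) has integer coefficients. Expanding the determinant yields x^8 - 24x^7 + 240x^6 - 1296x^5 + 4080x^4 - 7488x^3 + 7424x^2 - 3072x. Since p(0) = det(-L) = 0, x divides p(x). By the matrix-tree theorem the graph has (1/8) * product of the nonzero eigenvalues = 384 spanning trees. The largest eigenvalue, 6, is at most the vertex count 8.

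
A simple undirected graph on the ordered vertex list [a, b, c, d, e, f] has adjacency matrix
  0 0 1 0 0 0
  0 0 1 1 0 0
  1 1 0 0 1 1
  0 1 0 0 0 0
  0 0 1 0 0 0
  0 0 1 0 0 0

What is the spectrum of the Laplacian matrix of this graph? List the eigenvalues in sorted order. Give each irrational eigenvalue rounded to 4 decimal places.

[0, 0.4859, 1, 1, 2.4280, 5.0861]

Reading degrees in the order [a, b, c, d, e, f] gives [1, 2, 4, 1, 1, 1]; set D = diag(1, 2, 4, 1, 1, 1) and form L = D - A. Diagonalising L (or applying a numerical eigensolver to the 6x6 matrix) gives the spectrum above.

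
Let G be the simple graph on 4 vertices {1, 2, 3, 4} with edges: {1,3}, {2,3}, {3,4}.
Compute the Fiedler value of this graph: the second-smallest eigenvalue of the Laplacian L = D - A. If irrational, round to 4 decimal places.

With the vertex order [1, 2, 3, 4], the degrees are [1, 1, 3, 1], giving D = diag(1, 1, 3, 1) and L = D - A. Computing the eigenvalues of L and sorting gives [0, 1, 1, 4]. The Fiedler value lambda_2 = 1 is strictly positive, so the graph is connected. The largest eigenvalue, 4, is at most the vertex count 4.

1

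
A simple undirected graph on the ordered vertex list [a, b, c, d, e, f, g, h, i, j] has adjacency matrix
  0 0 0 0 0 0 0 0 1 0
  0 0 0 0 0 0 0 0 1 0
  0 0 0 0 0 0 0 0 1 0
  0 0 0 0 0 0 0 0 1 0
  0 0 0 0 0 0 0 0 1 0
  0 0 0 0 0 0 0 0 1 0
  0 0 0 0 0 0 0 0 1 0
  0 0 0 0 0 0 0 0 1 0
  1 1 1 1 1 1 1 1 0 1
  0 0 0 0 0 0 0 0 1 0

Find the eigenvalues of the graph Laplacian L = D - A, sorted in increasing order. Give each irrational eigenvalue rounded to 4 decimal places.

Reading degrees in the order [a, b, c, d, e, f, g, h, i, j] gives [1, 1, 1, 1, 1, 1, 1, 1, 9, 1]; set D = diag(1, 1, 1, 1, 1, 1, 1, 1, 9, 1) and form L = D - A. Since every row of L sums to 0, the all-ones vector is in the kernel and 0 is an eigenvalue. The eigenvalues sum to 18, which equals trace(L) = 2|E|. The largest eigenvalue, 10, is at most the vertex count 10.

[0, 1, 1, 1, 1, 1, 1, 1, 1, 10]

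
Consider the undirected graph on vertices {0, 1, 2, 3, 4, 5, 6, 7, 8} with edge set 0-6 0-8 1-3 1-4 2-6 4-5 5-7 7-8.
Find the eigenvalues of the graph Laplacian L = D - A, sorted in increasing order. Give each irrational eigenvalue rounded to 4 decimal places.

Each diagonal entry of L is the vertex degree and each off-diagonal entry is -1 where an edge is present, 0 otherwise; in the order [0, 1, 2, 3, 4, 5, 6, 7, 8] the diagonal is [2, 2, 1, 1, 2, 2, 2, 2, 2]. The multiplicity of 0 as a Laplacian eigenvalue equals the number of connected components. The single zero eigenvalue shows the graph is connected.

[0, 0.1206, 0.4679, 1, 1.6527, 2.3473, 3, 3.5321, 3.8794]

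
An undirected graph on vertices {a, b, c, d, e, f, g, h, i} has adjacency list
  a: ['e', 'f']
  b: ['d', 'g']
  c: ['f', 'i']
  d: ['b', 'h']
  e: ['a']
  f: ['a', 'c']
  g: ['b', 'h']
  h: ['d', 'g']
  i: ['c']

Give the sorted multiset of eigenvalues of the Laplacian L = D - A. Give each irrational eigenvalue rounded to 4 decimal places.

Each diagonal entry of L is the vertex degree and each off-diagonal entry is -1 where an edge is present, 0 otherwise; in the order [a, b, c, d, e, f, g, h, i] the diagonal is [2, 2, 2, 2, 1, 2, 2, 2, 1]. L is symmetric positive semidefinite, so every eigenvalue is real and nonnegative. The 2 zero eigenvalues correspond to the 2 connected components. The largest eigenvalue, 4, is at most the vertex count 9.

[0, 0, 0.3820, 1.3820, 2, 2, 2.6180, 3.6180, 4]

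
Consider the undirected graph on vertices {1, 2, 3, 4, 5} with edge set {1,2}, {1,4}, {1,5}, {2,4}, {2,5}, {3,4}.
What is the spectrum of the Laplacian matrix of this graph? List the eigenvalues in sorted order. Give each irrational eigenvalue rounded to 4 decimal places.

Each diagonal entry of L is the vertex degree and each off-diagonal entry is -1 where an edge is present, 0 otherwise; in the order [1, 2, 3, 4, 5] the diagonal is [3, 3, 1, 3, 2]. Diagonalising L (or applying a numerical eigensolver to the 5x5 matrix) gives the spectrum above. The single zero eigenvalue shows the graph is connected. The largest eigenvalue, 4.4812, is at most the vertex count 5.

[0, 0.8299, 2.6889, 4, 4.4812]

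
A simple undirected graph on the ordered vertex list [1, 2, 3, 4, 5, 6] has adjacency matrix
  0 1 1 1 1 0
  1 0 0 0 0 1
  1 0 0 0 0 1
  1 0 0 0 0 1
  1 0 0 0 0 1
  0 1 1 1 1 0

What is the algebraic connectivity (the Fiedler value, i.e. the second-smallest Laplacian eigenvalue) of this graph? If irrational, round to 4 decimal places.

Each diagonal entry of L is the vertex degree and each off-diagonal entry is -1 where an edge is present, 0 otherwise; in the order [1, 2, 3, 4, 5, 6] the diagonal is [4, 2, 2, 2, 2, 4]. Computing the eigenvalues of L and sorting gives [0, 2, 2, 2, 4, 6]. The Fiedler value lambda_2 = 2 is strictly positive, so the graph is connected. The eigenvalues sum to 16, which equals trace(L) = 2|E|. The largest eigenvalue, 6, is at most the vertex count 6.

2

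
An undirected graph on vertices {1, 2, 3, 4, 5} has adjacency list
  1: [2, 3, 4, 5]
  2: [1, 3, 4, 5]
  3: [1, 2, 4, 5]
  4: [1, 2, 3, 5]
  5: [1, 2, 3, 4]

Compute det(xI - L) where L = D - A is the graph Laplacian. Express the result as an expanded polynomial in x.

Reading degrees in the order [1, 2, 3, 4, 5] gives [4, 4, 4, 4, 4]; set D = diag(4, 4, 4, 4, 4) and form L = D - A. Computing det(xI - L) by cofactor expansion (or equivalently via sum-over-permutations) gives x^5 - 20x^4 + 150x^3 - 500x^2 + 625x. Since p(0) = det(-L) = 0, x divides p(x). By the matrix-tree theorem the graph has (1/5) * product of the nonzero eigenvalues = 125 spanning trees. There is one zero in the spectrum, matching the 1 component.

x^5 - 20x^4 + 150x^3 - 500x^2 + 625x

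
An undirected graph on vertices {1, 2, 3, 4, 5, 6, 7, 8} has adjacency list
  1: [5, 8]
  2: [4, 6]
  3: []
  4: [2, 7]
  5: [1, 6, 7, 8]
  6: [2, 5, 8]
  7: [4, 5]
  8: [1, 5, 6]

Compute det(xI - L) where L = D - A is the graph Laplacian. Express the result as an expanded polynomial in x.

x^8 - 18x^7 + 128x^6 - 456x^5 + 848x^4 - 768x^3 + 259x^2

Reading degrees in the order [1, 2, 3, 4, 5, 6, 7, 8] gives [2, 2, 0, 2, 4, 3, 2, 3]; set D = diag(2, 2, 0, 2, 4, 3, 2, 3) and form L = D - A. Computing det(xI - L) by cofactor expansion (or equivalently via sum-over-permutations) gives x^8 - 18x^7 + 128x^6 - 456x^5 + 848x^4 - 768x^3 + 259x^2. The coefficient of x^7 equals -trace(L) = -18, matching the sum of degrees. There are 2 zeros in the spectrum, matching the 2 components.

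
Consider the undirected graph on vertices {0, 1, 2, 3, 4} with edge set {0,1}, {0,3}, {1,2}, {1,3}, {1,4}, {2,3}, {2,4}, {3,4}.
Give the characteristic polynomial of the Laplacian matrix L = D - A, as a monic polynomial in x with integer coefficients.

Reading degrees in the order [0, 1, 2, 3, 4] gives [2, 4, 3, 4, 3]; set D = diag(2, 4, 3, 4, 3) and form L = D - A. Computing det(xI - L) by cofactor expansion (or equivalently via sum-over-permutations) gives x^5 - 16x^4 + 93x^3 - 230x^2 + 200x. Since p(0) = det(-L) = 0, x divides p(x). The largest eigenvalue, 5, is at most the vertex count 5.

x^5 - 16x^4 + 93x^3 - 230x^2 + 200x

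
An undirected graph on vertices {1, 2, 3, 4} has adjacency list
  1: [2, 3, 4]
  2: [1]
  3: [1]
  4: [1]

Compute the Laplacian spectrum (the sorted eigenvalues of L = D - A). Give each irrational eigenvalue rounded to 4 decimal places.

[0, 1, 1, 4]

Reading degrees in the order [1, 2, 3, 4] gives [3, 1, 1, 1]; set D = diag(3, 1, 1, 1) and form L = D - A. The multiplicity of 0 as a Laplacian eigenvalue equals the number of connected components. The single zero eigenvalue shows the graph is connected. The largest eigenvalue, 4, is at most the vertex count 4.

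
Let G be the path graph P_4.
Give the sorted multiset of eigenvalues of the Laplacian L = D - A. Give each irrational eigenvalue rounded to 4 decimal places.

The graph has 4 vertices and degree multiset [2, 2, 1, 1]; D is the diagonal matrix of degrees and L = D - A. Since every row of L sums to 0, the all-ones vector is in the kernel and 0 is an eigenvalue. The single zero eigenvalue shows the graph is connected. The eigenvalues sum to 6, which equals trace(L) = 2|E|.

[0, 0.5858, 2, 3.4142]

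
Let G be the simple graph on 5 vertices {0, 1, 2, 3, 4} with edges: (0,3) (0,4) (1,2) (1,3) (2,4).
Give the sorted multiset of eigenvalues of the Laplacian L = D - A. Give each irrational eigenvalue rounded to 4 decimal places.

[0, 1.3820, 1.3820, 3.6180, 3.6180]

Reading degrees in the order [0, 1, 2, 3, 4] gives [2, 2, 2, 2, 2]; set D = diag(2, 2, 2, 2, 2) and form L = D - A. Diagonalising L (or applying a numerical eigensolver to the 5x5 matrix) gives the spectrum above. The single zero eigenvalue shows the graph is connected. There is one zero in the spectrum, matching the 1 component. By the matrix-tree theorem the graph has (1/5) * product of the nonzero eigenvalues = 5 spanning trees.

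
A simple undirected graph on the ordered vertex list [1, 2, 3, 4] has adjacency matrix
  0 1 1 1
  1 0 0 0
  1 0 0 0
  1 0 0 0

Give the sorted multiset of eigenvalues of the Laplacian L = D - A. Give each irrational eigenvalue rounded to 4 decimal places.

[0, 1, 1, 4]

Reading degrees in the order [1, 2, 3, 4] gives [3, 1, 1, 1]; set D = diag(3, 1, 1, 1) and form L = D - A. L is symmetric positive semidefinite, so every eigenvalue is real and nonnegative. The eigenvalues sum to 6, which equals trace(L) = 2|E|. By the matrix-tree theorem the graph has (1/4) * product of the nonzero eigenvalues = 1 spanning tree.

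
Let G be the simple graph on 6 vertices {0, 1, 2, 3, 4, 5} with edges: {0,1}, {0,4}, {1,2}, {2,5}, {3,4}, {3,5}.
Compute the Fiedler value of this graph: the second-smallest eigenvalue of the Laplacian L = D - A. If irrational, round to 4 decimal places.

1

Each diagonal entry of L is the vertex degree and each off-diagonal entry is -1 where an edge is present, 0 otherwise; in the order [0, 1, 2, 3, 4, 5] the diagonal is [2, 2, 2, 2, 2, 2]. The sorted Laplacian eigenvalues are [0, 1, 1, 3, 3, 4]; the algebraic connectivity is the second entry, 1. By the matrix-tree theorem the graph has (1/6) * product of the nonzero eigenvalues = 6 spanning trees. The largest eigenvalue, 4, is at most the vertex count 6.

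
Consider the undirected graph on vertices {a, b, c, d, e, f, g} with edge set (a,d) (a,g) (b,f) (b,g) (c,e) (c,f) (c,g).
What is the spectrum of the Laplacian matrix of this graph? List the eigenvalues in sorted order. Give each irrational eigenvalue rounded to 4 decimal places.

[0, 0.3820, 0.8851, 2, 2.6180, 3.2541, 4.8608]

With the vertex order [a, b, c, d, e, f, g], the degrees are [2, 2, 3, 1, 1, 2, 3], giving D = diag(2, 2, 3, 1, 1, 2, 3) and L = D - A. The multiplicity of 0 as a Laplacian eigenvalue equals the number of connected components. The eigenvalues sum to 14, which equals trace(L) = 2|E|.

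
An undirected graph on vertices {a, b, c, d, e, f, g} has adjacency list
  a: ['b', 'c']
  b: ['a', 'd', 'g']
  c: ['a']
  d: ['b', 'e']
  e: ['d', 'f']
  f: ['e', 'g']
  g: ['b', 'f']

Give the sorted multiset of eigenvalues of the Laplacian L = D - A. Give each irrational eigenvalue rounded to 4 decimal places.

[0, 0.3820, 1.3820, 1.5858, 2.6180, 3.6180, 4.4142]

Each diagonal entry of L is the vertex degree and each off-diagonal entry is -1 where an edge is present, 0 otherwise; in the order [a, b, c, d, e, f, g] the diagonal is [2, 3, 1, 2, 2, 2, 2]. The multiplicity of 0 as a Laplacian eigenvalue equals the number of connected components. The single zero eigenvalue shows the graph is connected. There is one zero in the spectrum, matching the 1 component. By the matrix-tree theorem the graph has (1/7) * product of the nonzero eigenvalues = 5 spanning trees.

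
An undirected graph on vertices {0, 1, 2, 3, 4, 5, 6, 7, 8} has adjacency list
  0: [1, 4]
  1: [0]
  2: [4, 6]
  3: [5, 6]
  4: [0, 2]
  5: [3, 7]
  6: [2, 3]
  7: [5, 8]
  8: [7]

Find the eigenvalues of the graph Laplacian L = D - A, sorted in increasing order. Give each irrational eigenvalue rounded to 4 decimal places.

[0, 0.1206, 0.4679, 1, 1.6527, 2.3473, 3, 3.5321, 3.8794]

Each diagonal entry of L is the vertex degree and each off-diagonal entry is -1 where an edge is present, 0 otherwise; in the order [0, 1, 2, 3, 4, 5, 6, 7, 8] the diagonal is [2, 1, 2, 2, 2, 2, 2, 2, 1]. L is symmetric positive semidefinite, so every eigenvalue is real and nonnegative. The single zero eigenvalue shows the graph is connected. The largest eigenvalue, 3.8794, is at most the vertex count 9. There is one zero in the spectrum, matching the 1 component.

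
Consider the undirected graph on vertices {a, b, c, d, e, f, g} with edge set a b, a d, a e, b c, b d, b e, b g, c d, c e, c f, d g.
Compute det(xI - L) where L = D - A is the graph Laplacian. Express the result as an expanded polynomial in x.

x^7 - 22x^6 + 191x^5 - 828x^4 + 1860x^3 - 2002x^2 + 777x

With the vertex order [a, b, c, d, e, f, g], the degrees are [3, 5, 4, 4, 3, 1, 2], giving D = diag(3, 5, 4, 4, 3, 1, 2) and L = D - A. L has integer entries, so p(x) = det(xI - L) has integer coefficients. Expanding the determinant yields x^7 - 22x^6 + 191x^5 - 828x^4 + 1860x^3 - 2002x^2 + 777x. Since p(0) = det(-L) = 0, x divides p(x). The eigenvalues sum to 22, which equals trace(L) = 2|E|.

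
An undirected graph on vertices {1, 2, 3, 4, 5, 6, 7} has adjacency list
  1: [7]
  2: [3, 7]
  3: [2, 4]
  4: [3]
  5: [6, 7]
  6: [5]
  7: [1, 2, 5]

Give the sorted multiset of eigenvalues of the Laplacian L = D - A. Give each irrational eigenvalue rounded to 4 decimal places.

Each diagonal entry of L is the vertex degree and each off-diagonal entry is -1 where an edge is present, 0 otherwise; in the order [1, 2, 3, 4, 5, 6, 7] the diagonal is [1, 2, 2, 1, 2, 1, 3]. Diagonalising L (or applying a numerical eigensolver to the 7x7 matrix) gives the spectrum above. By the matrix-tree theorem the graph has (1/7) * product of the nonzero eigenvalues = 1 spanning tree.

[0, 0.2603, 0.6262, 1.4055, 2.2742, 3.0996, 4.3342]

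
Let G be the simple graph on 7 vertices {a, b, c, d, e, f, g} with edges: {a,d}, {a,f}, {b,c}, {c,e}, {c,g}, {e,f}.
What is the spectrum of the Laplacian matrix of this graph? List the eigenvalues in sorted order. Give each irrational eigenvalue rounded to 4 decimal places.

[0, 0.2254, 1, 1, 2.1859, 3.3604, 4.2283]

With the vertex order [a, b, c, d, e, f, g], the degrees are [2, 1, 3, 1, 2, 2, 1], giving D = diag(2, 1, 3, 1, 2, 2, 1) and L = D - A. The multiplicity of 0 as a Laplacian eigenvalue equals the number of connected components. The single zero eigenvalue shows the graph is connected. There is one zero in the spectrum, matching the 1 component.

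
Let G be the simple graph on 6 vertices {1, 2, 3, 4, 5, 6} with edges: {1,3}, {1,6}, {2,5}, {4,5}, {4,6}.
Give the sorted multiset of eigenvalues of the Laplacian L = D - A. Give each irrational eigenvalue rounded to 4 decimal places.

With the vertex order [1, 2, 3, 4, 5, 6], the degrees are [2, 1, 1, 2, 2, 2], giving D = diag(2, 1, 1, 2, 2, 2) and L = D - A. Diagonalising L (or applying a numerical eigensolver to the 6x6 matrix) gives the spectrum above. The single zero eigenvalue shows the graph is connected. By the matrix-tree theorem the graph has (1/6) * product of the nonzero eigenvalues = 1 spanning tree. The eigenvalues sum to 10, which equals trace(L) = 2|E|.

[0, 0.2679, 1, 2, 3, 3.7321]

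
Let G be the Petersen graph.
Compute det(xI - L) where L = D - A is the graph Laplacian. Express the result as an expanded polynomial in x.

The graph has 10 vertices and degree multiset [3, 3, 3, 3, 3, 3, 3, 3, 3, 3]; D is the diagonal matrix of degrees and L = D - A. L has integer entries, so p(x) = det(xI - L) has integer coefficients. Expanding the determinant yields x^10 - 30x^9 + 390x^8 - 2880x^7 + 13305x^6 - 39882x^5 + 77640x^4 - 94800x^3 + 66000x^2 - 20000x. The constant term is 0 because L is singular (the all-ones vector lies in its kernel). By the matrix-tree theorem the graph has (1/10) * product of the nonzero eigenvalues = 2000 spanning trees.

x^10 - 30x^9 + 390x^8 - 2880x^7 + 13305x^6 - 39882x^5 + 77640x^4 - 94800x^3 + 66000x^2 - 20000x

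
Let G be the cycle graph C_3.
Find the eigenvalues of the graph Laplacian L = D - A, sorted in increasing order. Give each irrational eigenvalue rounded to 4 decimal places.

The graph has 3 vertices and degree multiset [2, 2, 2]; D is the diagonal matrix of degrees and L = D - A. Since every row of L sums to 0, the all-ones vector is in the kernel and 0 is an eigenvalue. There is one zero in the spectrum, matching the 1 component.

[0, 3, 3]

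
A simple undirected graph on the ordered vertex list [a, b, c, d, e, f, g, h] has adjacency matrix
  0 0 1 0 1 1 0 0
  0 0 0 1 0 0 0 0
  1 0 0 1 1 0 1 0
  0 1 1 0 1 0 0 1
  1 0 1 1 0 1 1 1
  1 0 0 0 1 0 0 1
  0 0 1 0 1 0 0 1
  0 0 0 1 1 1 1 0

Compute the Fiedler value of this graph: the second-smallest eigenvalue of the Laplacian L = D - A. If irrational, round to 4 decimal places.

0.8261

With the vertex order [a, b, c, d, e, f, g, h], the degrees are [3, 1, 4, 4, 6, 3, 3, 4], giving D = diag(3, 1, 4, 4, 6, 3, 3, 4) and L = D - A. Computing the eigenvalues of L and sorting gives [0, 0.8261, 2.3876, 3, 3.7432, 5, 6, 7.0431]. The Fiedler value lambda_2 = 0.8261 is strictly positive, so the graph is connected. By the matrix-tree theorem the graph has (1/8) * product of the nonzero eigenvalues = 585 spanning trees.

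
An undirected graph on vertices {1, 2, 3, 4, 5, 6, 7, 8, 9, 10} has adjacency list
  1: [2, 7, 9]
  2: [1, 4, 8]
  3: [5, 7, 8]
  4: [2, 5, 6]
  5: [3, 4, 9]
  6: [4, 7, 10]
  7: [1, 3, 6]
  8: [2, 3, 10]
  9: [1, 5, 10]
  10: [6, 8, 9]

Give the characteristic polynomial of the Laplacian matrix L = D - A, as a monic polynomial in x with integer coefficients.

x^10 - 30x^9 + 390x^8 - 2880x^7 + 13305x^6 - 39882x^5 + 77640x^4 - 94800x^3 + 66000x^2 - 20000x

With the vertex order [1, 2, 3, 4, 5, 6, 7, 8, 9, 10], the degrees are [3, 3, 3, 3, 3, 3, 3, 3, 3, 3], giving D = diag(3, 3, 3, 3, 3, 3, 3, 3, 3, 3) and L = D - A. Computing det(xI - L) by cofactor expansion (or equivalently via sum-over-permutations) gives x^10 - 30x^9 + 390x^8 - 2880x^7 + 13305x^6 - 39882x^5 + 77640x^4 - 94800x^3 + 66000x^2 - 20000x. The constant term is 0 because L is singular (the all-ones vector lies in its kernel). By the matrix-tree theorem the graph has (1/10) * product of the nonzero eigenvalues = 2000 spanning trees.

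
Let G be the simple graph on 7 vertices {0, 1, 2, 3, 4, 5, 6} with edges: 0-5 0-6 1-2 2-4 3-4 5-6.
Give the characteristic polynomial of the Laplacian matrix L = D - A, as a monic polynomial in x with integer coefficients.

With the vertex order [0, 1, 2, 3, 4, 5, 6], the degrees are [2, 1, 2, 1, 2, 2, 2], giving D = diag(2, 1, 2, 1, 2, 2, 2) and L = D - A. L has integer entries, so p(x) = det(xI - L) has integer coefficients. Expanding the determinant yields x^7 - 12x^6 + 55x^5 - 118x^4 + 114x^3 - 36x^2. The coefficient of x^6 equals -trace(L) = -12, matching the sum of degrees.

x^7 - 12x^6 + 55x^5 - 118x^4 + 114x^3 - 36x^2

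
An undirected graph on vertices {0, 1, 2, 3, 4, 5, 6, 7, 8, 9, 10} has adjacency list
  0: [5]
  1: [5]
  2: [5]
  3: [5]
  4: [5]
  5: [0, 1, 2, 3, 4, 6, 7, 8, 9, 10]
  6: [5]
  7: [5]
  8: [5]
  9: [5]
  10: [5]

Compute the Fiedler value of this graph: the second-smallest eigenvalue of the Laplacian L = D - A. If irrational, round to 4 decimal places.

1

Each diagonal entry of L is the vertex degree and each off-diagonal entry is -1 where an edge is present, 0 otherwise; in the order [0, 1, 2, 3, 4, 5, 6, 7, 8, 9, 10] the diagonal is [1, 1, 1, 1, 1, 10, 1, 1, 1, 1, 1]. The sorted Laplacian eigenvalues are [0, 1, 1, 1, 1, 1, 1, 1, 1, 1, 11]; the algebraic connectivity is the second entry, 1. The largest eigenvalue, 11, is at most the vertex count 11. By the matrix-tree theorem the graph has (1/11) * product of the nonzero eigenvalues = 1 spanning tree.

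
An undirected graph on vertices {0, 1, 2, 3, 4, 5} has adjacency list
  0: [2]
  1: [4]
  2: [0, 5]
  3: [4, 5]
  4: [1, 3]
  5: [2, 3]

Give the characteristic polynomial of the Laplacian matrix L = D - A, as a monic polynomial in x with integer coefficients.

Reading degrees in the order [0, 1, 2, 3, 4, 5] gives [1, 1, 2, 2, 2, 2]; set D = diag(1, 1, 2, 2, 2, 2) and form L = D - A. Computing det(xI - L) by cofactor expansion (or equivalently via sum-over-permutations) gives x^6 - 10x^5 + 36x^4 - 56x^3 + 35x^2 - 6x. The coefficient of x^5 equals -trace(L) = -10, matching the sum of degrees. The eigenvalues sum to 10, which equals trace(L) = 2|E|.

x^6 - 10x^5 + 36x^4 - 56x^3 + 35x^2 - 6x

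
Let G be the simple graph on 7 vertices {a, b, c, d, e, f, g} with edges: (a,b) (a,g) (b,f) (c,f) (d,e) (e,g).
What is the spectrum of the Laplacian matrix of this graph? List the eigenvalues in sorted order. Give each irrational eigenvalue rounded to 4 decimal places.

With the vertex order [a, b, c, d, e, f, g], the degrees are [2, 2, 1, 1, 2, 2, 2], giving D = diag(2, 2, 1, 1, 2, 2, 2) and L = D - A. Since every row of L sums to 0, the all-ones vector is in the kernel and 0 is an eigenvalue. The largest eigenvalue, 3.8019, is at most the vertex count 7.

[0, 0.1981, 0.7530, 1.5550, 2.4450, 3.2470, 3.8019]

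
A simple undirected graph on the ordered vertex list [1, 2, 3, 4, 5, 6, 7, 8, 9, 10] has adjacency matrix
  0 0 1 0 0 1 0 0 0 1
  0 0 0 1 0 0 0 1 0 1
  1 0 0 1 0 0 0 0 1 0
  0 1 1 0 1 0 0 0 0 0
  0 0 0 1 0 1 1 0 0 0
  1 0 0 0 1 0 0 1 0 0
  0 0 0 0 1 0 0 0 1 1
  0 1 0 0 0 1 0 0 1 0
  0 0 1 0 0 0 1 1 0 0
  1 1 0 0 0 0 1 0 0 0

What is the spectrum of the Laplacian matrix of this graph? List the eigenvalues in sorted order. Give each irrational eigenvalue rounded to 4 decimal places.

[0, 2, 2, 2, 2, 2, 5, 5, 5, 5]

Each diagonal entry of L is the vertex degree and each off-diagonal entry is -1 where an edge is present, 0 otherwise; in the order [1, 2, 3, 4, 5, 6, 7, 8, 9, 10] the diagonal is [3, 3, 3, 3, 3, 3, 3, 3, 3, 3]. The multiplicity of 0 as a Laplacian eigenvalue equals the number of connected components. By the matrix-tree theorem the graph has (1/10) * product of the nonzero eigenvalues = 2000 spanning trees.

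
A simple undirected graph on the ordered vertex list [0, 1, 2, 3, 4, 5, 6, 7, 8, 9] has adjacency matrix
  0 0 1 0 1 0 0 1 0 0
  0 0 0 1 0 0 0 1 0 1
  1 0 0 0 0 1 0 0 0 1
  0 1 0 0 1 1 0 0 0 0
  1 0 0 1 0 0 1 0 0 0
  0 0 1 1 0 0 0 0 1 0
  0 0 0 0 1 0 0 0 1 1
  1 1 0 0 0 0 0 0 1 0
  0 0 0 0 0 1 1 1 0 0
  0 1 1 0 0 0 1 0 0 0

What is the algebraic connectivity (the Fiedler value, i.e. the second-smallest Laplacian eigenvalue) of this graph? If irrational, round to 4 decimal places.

2

Each diagonal entry of L is the vertex degree and each off-diagonal entry is -1 where an edge is present, 0 otherwise; in the order [0, 1, 2, 3, 4, 5, 6, 7, 8, 9] the diagonal is [3, 3, 3, 3, 3, 3, 3, 3, 3, 3]. The sorted Laplacian eigenvalues are [0, 2, 2, 2, 2, 2, 5, 5, 5, 5]; the algebraic connectivity is the second entry, 2. The largest eigenvalue, 5, is at most the vertex count 10.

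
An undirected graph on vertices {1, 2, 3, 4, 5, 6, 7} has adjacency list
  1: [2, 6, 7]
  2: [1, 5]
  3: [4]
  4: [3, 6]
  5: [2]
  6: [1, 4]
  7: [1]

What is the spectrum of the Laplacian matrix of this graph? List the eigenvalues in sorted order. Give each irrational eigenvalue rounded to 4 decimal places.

[0, 0.2603, 0.6262, 1.4055, 2.2742, 3.0996, 4.3342]

Reading degrees in the order [1, 2, 3, 4, 5, 6, 7] gives [3, 2, 1, 2, 1, 2, 1]; set D = diag(3, 2, 1, 2, 1, 2, 1) and form L = D - A. L is symmetric positive semidefinite, so every eigenvalue is real and nonnegative. There is one zero in the spectrum, matching the 1 component.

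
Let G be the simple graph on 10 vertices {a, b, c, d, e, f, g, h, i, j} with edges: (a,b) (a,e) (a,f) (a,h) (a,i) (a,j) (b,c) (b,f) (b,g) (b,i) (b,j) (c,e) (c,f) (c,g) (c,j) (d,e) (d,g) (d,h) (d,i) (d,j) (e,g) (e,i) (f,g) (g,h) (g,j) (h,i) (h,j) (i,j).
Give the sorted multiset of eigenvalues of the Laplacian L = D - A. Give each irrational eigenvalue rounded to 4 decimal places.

[0, 3.0209, 4.4846, 5.1783, 5.3740, 6.0771, 7.1976, 7.3667, 8.2009, 9.0999]

With the vertex order [a, b, c, d, e, f, g, h, i, j], the degrees are [6, 6, 5, 5, 5, 4, 7, 5, 6, 7], giving D = diag(6, 6, 5, 5, 5, 4, 7, 5, 6, 7) and L = D - A. The multiplicity of 0 as a Laplacian eigenvalue equals the number of connected components. There is one zero in the spectrum, matching the 1 component.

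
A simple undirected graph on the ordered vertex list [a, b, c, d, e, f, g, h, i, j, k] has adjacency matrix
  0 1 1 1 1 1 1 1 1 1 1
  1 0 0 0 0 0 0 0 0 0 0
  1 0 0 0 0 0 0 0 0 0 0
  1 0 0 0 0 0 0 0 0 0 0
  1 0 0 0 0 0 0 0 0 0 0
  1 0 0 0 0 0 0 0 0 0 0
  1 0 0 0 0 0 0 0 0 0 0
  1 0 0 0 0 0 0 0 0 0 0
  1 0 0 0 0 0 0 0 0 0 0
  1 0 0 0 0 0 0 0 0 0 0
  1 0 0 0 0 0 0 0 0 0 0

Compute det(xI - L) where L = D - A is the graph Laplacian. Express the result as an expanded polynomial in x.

Reading degrees in the order [a, b, c, d, e, f, g, h, i, j, k] gives [10, 1, 1, 1, 1, 1, 1, 1, 1, 1, 1]; set D = diag(10, 1, 1, 1, 1, 1, 1, 1, 1, 1, 1) and form L = D - A. Computing det(xI - L) by cofactor expansion (or equivalently via sum-over-permutations) gives x^11 - 20x^10 + 135x^9 - 480x^8 + 1050x^7 - 1512x^6 + 1470x^5 - 960x^4 + 405x^3 - 100x^2 + 11x. The coefficient of x^10 equals -trace(L) = -20, matching the sum of degrees. The largest eigenvalue, 11, is at most the vertex count 11.

x^11 - 20x^10 + 135x^9 - 480x^8 + 1050x^7 - 1512x^6 + 1470x^5 - 960x^4 + 405x^3 - 100x^2 + 11x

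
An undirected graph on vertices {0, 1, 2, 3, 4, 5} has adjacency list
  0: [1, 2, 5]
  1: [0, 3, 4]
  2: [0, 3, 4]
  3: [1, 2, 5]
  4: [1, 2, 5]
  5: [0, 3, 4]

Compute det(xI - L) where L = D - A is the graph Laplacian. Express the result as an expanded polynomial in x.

x^6 - 18x^5 + 126x^4 - 432x^3 + 729x^2 - 486x

Reading degrees in the order [0, 1, 2, 3, 4, 5] gives [3, 3, 3, 3, 3, 3]; set D = diag(3, 3, 3, 3, 3, 3) and form L = D - A. L has integer entries, so p(x) = det(xI - L) has integer coefficients. Expanding the determinant yields x^6 - 18x^5 + 126x^4 - 432x^3 + 729x^2 - 486x. The coefficient of x^5 equals -trace(L) = -18, matching the sum of degrees. There is one zero in the spectrum, matching the 1 component.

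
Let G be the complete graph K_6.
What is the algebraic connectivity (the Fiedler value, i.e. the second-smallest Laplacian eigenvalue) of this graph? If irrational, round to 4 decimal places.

6

The graph has 6 vertices and degree multiset [5, 5, 5, 5, 5, 5]; D is the diagonal matrix of degrees and L = D - A. The smallest Laplacian eigenvalue is always 0. The next one, lambda_2 = 6, measures how hard the graph is to disconnect: larger values mean better connectivity.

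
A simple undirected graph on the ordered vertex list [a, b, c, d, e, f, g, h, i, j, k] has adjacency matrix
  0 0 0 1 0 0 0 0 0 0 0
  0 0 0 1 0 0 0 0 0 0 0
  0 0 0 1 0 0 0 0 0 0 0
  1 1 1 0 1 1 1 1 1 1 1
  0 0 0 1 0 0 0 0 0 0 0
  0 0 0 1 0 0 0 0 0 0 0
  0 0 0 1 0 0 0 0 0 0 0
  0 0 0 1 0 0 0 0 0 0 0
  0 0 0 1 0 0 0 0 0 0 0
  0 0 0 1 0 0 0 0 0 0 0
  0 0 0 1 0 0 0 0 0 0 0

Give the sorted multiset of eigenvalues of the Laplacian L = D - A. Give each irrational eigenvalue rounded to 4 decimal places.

[0, 1, 1, 1, 1, 1, 1, 1, 1, 1, 11]

With the vertex order [a, b, c, d, e, f, g, h, i, j, k], the degrees are [1, 1, 1, 10, 1, 1, 1, 1, 1, 1, 1], giving D = diag(1, 1, 1, 10, 1, 1, 1, 1, 1, 1, 1) and L = D - A. Diagonalising L (or applying a numerical eigensolver to the 11x11 matrix) gives the spectrum above. The single zero eigenvalue shows the graph is connected. The eigenvalues sum to 20, which equals trace(L) = 2|E|.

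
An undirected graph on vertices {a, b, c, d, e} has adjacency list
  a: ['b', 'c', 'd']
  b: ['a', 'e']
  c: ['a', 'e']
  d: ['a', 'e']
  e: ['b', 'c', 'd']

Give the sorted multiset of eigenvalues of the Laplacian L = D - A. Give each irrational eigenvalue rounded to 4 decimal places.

[0, 2, 2, 3, 5]

Each diagonal entry of L is the vertex degree and each off-diagonal entry is -1 where an edge is present, 0 otherwise; in the order [a, b, c, d, e] the diagonal is [3, 2, 2, 2, 3]. Since every row of L sums to 0, the all-ones vector is in the kernel and 0 is an eigenvalue. The single zero eigenvalue shows the graph is connected. By the matrix-tree theorem the graph has (1/5) * product of the nonzero eigenvalues = 12 spanning trees. The eigenvalues sum to 12, which equals trace(L) = 2|E|.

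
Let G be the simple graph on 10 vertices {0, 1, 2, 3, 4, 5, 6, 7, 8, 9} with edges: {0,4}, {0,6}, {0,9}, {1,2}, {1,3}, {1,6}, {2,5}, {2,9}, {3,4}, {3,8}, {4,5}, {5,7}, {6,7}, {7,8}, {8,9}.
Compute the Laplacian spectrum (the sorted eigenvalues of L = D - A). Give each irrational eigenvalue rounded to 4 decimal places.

Reading degrees in the order [0, 1, 2, 3, 4, 5, 6, 7, 8, 9] gives [3, 3, 3, 3, 3, 3, 3, 3, 3, 3]; set D = diag(3, 3, 3, 3, 3, 3, 3, 3, 3, 3) and form L = D - A. Since every row of L sums to 0, the all-ones vector is in the kernel and 0 is an eigenvalue. The single zero eigenvalue shows the graph is connected. The largest eigenvalue, 5, is at most the vertex count 10.

[0, 2, 2, 2, 2, 2, 5, 5, 5, 5]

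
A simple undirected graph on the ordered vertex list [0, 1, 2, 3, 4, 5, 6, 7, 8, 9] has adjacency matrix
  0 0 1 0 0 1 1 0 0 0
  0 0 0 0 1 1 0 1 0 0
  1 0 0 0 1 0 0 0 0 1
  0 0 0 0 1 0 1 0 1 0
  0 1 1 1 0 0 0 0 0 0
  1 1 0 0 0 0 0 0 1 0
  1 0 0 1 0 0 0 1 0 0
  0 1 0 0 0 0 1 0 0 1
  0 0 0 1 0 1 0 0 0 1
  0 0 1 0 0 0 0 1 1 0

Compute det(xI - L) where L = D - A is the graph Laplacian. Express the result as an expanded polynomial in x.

With the vertex order [0, 1, 2, 3, 4, 5, 6, 7, 8, 9], the degrees are [3, 3, 3, 3, 3, 3, 3, 3, 3, 3], giving D = diag(3, 3, 3, 3, 3, 3, 3, 3, 3, 3) and L = D - A. L has integer entries, so p(x) = det(xI - L) has integer coefficients. Expanding the determinant yields x^10 - 30x^9 + 390x^8 - 2880x^7 + 13305x^6 - 39882x^5 + 77640x^4 - 94800x^3 + 66000x^2 - 20000x. Since p(0) = det(-L) = 0, x divides p(x).

x^10 - 30x^9 + 390x^8 - 2880x^7 + 13305x^6 - 39882x^5 + 77640x^4 - 94800x^3 + 66000x^2 - 20000x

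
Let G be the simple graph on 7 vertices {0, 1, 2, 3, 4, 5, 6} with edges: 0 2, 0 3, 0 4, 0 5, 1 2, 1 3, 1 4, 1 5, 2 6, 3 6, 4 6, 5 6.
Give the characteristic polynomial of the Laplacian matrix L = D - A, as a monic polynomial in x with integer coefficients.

x^7 - 24x^6 + 234x^5 - 1192x^4 + 3357x^3 - 4968x^2 + 3024x

Reading degrees in the order [0, 1, 2, 3, 4, 5, 6] gives [4, 4, 3, 3, 3, 3, 4]; set D = diag(4, 4, 3, 3, 3, 3, 4) and form L = D - A. The eigenvalues of L are [0, 3, 3, 3, 4, 4, 7]; the characteristic polynomial is the product of (x - lambda_i), which multiplies out to x^7 - 24x^6 + 234x^5 - 1192x^4 + 3357x^3 - 4968x^2 + 3024x. Since p(0) = det(-L) = 0, x divides p(x). The largest eigenvalue, 7, is at most the vertex count 7. By the matrix-tree theorem the graph has (1/7) * product of the nonzero eigenvalues = 432 spanning trees.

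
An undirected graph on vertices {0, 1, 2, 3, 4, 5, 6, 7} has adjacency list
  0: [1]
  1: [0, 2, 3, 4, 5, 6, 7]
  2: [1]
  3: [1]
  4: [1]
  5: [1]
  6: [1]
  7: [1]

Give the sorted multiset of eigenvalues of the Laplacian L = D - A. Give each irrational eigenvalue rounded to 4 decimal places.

[0, 1, 1, 1, 1, 1, 1, 8]

Reading degrees in the order [0, 1, 2, 3, 4, 5, 6, 7] gives [1, 7, 1, 1, 1, 1, 1, 1]; set D = diag(1, 7, 1, 1, 1, 1, 1, 1) and form L = D - A. The multiplicity of 0 as a Laplacian eigenvalue equals the number of connected components. The single zero eigenvalue shows the graph is connected. By the matrix-tree theorem the graph has (1/8) * product of the nonzero eigenvalues = 1 spanning tree. There is one zero in the spectrum, matching the 1 component.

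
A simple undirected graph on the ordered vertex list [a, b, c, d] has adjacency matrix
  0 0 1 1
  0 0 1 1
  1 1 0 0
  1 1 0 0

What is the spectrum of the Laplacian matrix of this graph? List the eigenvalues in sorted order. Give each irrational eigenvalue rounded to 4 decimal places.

[0, 2, 2, 4]

With the vertex order [a, b, c, d], the degrees are [2, 2, 2, 2], giving D = diag(2, 2, 2, 2) and L = D - A. Diagonalising L (or applying a numerical eigensolver to the 4x4 matrix) gives the spectrum above.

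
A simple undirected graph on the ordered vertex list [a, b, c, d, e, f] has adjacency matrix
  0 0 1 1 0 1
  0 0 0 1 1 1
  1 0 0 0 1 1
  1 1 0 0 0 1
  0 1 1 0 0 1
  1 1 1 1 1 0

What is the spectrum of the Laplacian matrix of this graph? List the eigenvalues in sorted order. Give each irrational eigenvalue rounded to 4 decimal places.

With the vertex order [a, b, c, d, e, f], the degrees are [3, 3, 3, 3, 3, 5], giving D = diag(3, 3, 3, 3, 3, 5) and L = D - A. Diagonalising L (or applying a numerical eigensolver to the 6x6 matrix) gives the spectrum above. The single zero eigenvalue shows the graph is connected.

[0, 2.3820, 2.3820, 4.6180, 4.6180, 6]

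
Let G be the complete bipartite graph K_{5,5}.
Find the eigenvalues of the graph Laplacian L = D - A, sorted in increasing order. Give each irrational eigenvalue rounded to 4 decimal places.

The graph has 10 vertices and degree multiset [5, 5, 5, 5, 5, 5, 5, 5, 5, 5]; D is the diagonal matrix of degrees and L = D - A. The multiplicity of 0 as a Laplacian eigenvalue equals the number of connected components. The largest eigenvalue, 10, is at most the vertex count 10.

[0, 5, 5, 5, 5, 5, 5, 5, 5, 10]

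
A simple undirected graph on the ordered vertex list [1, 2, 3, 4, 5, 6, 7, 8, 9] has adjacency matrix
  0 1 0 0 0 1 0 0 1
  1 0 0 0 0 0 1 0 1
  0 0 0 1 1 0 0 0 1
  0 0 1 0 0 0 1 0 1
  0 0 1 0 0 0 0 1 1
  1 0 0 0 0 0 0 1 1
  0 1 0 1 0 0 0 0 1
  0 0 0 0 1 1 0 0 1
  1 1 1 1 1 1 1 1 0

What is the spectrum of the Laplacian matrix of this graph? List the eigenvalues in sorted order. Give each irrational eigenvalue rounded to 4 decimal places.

[0, 1.5858, 1.5858, 3, 3, 4.4142, 4.4142, 5, 9]

Each diagonal entry of L is the vertex degree and each off-diagonal entry is -1 where an edge is present, 0 otherwise; in the order [1, 2, 3, 4, 5, 6, 7, 8, 9] the diagonal is [3, 3, 3, 3, 3, 3, 3, 3, 8]. The multiplicity of 0 as a Laplacian eigenvalue equals the number of connected components. The single zero eigenvalue shows the graph is connected.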